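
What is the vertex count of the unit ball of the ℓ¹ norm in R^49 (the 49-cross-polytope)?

Number of vertices = 2n = 98.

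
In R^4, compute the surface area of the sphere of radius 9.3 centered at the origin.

S_4(9.3) = 2·π^(4/2)·(9.3)^3 / Γ(4/2) ≈ 15877.4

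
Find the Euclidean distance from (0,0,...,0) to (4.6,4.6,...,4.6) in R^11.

||(4.6,4.6,...,4.6)|| = √(11)·4.6 ≈ 15.2565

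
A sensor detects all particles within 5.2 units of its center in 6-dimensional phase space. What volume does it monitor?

Volume = π^{6/2}·(5.2)^6/Γ(4) ≈ 102169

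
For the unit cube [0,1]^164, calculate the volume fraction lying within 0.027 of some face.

Shell fraction = 1 - (1-0.054)^164 ≈ 0.999889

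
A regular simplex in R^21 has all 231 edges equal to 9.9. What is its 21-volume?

V_21 = √(22) · 9.9^21 / (21! · 2^(21/2)) ≈ 0.0513324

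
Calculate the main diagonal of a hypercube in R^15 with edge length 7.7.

Diagonal = √15 · 7.7 ≈ 29.822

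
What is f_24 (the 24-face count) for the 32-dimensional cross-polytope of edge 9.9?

Each 24-face is the convex hull of 25 vertices, one chosen as ±e_i from each of 25 distinct axes: 2^25·C(32,25) = 112939386273792.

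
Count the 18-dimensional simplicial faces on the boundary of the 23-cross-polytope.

Number of 18-faces = 2^(18+1) · C(23,18+1) = 524288 · 8855 = 4642570240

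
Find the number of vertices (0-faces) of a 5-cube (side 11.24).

Choose 0 of 5 axes to span the face (C(5,0) = 1 way), then fix each of the remaining 5 coordinates at one of its two extreme values (2^5 = 32 ways): 1·32 = 32.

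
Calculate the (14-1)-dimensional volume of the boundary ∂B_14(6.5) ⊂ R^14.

The surface area of an n-ball is 2π^(n/2) r^(n-1) / Γ(n/2). For n=14, r=6.5: 302875106592253·π^7/2949120 ≈ 3.10185e+11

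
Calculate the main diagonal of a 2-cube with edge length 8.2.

Diagonal = √2 · 8.2 ≈ 11.5966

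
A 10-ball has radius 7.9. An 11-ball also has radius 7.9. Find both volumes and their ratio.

V_10(7.9) ≈ 2.41457e+09. V_11(7.9) ≈ 1.4093e+10. Ratio V_10/V_11 ≈ 0.1713.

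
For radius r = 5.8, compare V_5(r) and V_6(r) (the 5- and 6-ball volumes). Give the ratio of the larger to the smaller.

V_5(5.8) ≈ 34549.2, V_6(5.8) ≈ 196728. The 6-ball is larger by a factor of 5.694.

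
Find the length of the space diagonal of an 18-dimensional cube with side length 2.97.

d = √(2.97² + 2.97² + ... + 2.97²) [18 terms] = √(18·2.97²) = 2.97√18 ≈ 12.6006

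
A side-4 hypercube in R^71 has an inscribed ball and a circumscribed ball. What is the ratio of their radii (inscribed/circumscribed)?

Ratio = (s/2)/(s√71/2) = 71^(-1/2) ≈ 0.118678.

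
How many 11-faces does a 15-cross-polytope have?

An n-cross-polytope has 2^(k+1)·C(n,k+1) k-faces. Here 2^12·C(15,12) = 4096·455 = 1863680.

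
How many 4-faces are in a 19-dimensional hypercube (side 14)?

Choose 4 of 19 axes to span the face (C(19,4) = 3876 ways), then fix each of the remaining 15 coordinates at one of its two extreme values (2^15 = 32768 ways): 3876·32768 = 127008768.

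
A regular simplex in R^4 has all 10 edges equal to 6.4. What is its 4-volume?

Volume = 6.4^4 · √(5/2^4) / 4! ≈ 39.0781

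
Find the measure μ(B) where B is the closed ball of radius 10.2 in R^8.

The n-ball volume is π^(n/2)·r^n/Γ(n/2+1). With n=8, r=10.2: V ≈ 4.75543e+08.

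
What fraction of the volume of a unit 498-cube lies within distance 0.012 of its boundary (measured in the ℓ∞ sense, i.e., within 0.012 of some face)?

Shell fraction = 1 - (1-0.024)^498 ≈ 0.999994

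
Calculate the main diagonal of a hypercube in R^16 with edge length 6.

d = √(6² + 6² + ... + 6²) [16 terms] = √(16·6²) = 6√16 = 24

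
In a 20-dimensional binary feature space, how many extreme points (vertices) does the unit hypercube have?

The 20-cube has 2^20 = 1048576 vertices.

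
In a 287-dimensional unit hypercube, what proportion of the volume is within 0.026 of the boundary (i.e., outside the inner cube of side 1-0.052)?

The inner cube has side 1-2·0.026 = 0.948 and volume (0.948)^287 ≈ 2.208e-07, so the shell holds 0.9999997792 of the volume.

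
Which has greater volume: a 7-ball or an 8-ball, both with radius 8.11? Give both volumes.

V_7(8.11) ≈ 1.09025e+07. V_8(8.11) ≈ 7.59548e+07. The 8-ball is larger.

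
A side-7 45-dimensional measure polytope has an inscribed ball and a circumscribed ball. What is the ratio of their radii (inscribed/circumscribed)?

r_in / r_out = (7/2) / (7√45/2) = 1/√45 ≈ 0.149071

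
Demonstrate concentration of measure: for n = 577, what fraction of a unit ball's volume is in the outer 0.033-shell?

1 - (1-0.033)^577 ≈ 0.9999999961 ≈ (100 - 3.9e-07)%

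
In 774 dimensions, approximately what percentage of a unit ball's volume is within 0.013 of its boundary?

1 - (1-0.013)^774 ≈ 0.99996 ≈ 99.996005%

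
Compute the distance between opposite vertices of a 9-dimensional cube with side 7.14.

The space diagonal of an n-cube of side s is s√n. Here 7.14·√9 = 21.42.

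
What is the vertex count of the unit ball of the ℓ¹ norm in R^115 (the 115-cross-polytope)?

The 115-dimensional cross-polytope has 2n = 2·115 = 230 vertices.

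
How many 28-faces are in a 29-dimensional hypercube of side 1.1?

Number of 28-faces = C(29,28) · 2^(29-28) = 29 · 2 = 58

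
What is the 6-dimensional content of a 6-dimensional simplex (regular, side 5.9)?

For a regular n-simplex with edge a, V = (a^n / n!)·√((n+1)/2^n). With a=5.9, n=6: V ≈ 19.3749.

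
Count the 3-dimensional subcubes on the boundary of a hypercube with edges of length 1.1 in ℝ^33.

f_3(33-cube) = (33 choose 3) · 2^30 = 5858335391744.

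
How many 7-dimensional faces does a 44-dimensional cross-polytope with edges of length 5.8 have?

Number of 7-faces = 2^(7+1) · C(44,7+1) = 256 · 177232627 = 45371552512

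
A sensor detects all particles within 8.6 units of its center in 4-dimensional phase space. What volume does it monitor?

Volume = π^{4/2}·(8.6)^4/Γ(3) ≈ 26993.8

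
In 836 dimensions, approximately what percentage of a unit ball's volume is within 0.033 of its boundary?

1 - (1-0.033)^836 ≈ 1 - 6.554e-13 ≈ (100 - 6.55e-11)%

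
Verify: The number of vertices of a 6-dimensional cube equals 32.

False. The 6-cube has 2^6 = 64 vertices.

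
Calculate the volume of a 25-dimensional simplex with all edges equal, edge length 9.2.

For a regular n-simplex with edge a, V = (a^n / n!)·√((n+1)/2^n). With a=9.2, n=25: V ≈ 7.05768e-05.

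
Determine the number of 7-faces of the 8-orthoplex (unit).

An n-cross-polytope has 2^(k+1)·C(n,k+1) k-faces. Here 2^8·C(8,8) = 256·1 = 256.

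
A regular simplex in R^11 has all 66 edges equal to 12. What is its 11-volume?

V = (12^11 / 11!) · √((11+1) / 2^11) ≈ 1424.83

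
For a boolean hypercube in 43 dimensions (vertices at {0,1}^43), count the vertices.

Number of vertices = 2^43 = 8796093022208.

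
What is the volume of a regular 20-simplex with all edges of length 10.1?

V_20 = √(21) · 10.1^20 / (20! · 2^(20/2)) ≈ 0.224446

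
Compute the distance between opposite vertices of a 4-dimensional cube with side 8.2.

Diagonal = √4 · 8.2 = 16.4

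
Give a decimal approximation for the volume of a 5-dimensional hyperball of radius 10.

V = 160000·π^2/3 ≈ 526379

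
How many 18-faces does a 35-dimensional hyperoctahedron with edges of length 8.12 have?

An n-cross-polytope has 2^(k+1)·C(n,k+1) k-faces. Here 2^19·C(35,19) = 524288·4059928950 = 2128572029337600.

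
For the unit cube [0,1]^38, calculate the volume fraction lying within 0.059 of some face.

The inner cube has side 1-2·0.059 = 0.882 and volume (0.882)^38 ≈ 0.008468, so the shell holds 0.991532 of the volume.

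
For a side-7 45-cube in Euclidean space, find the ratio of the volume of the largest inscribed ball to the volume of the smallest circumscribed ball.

V_in/V_out = n^(-n/2) = 45^(-45/2) ≈ 6.34919e-38.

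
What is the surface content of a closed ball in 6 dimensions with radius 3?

|∂B_6(3)| = 243·π^3 ≈ 7534.53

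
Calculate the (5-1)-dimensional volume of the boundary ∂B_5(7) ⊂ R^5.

The surface area of an n-ball is 2π^(n/2) r^(n-1) / Γ(n/2). For n=5, r=7: 19208·π^2/3 ≈ 63191.8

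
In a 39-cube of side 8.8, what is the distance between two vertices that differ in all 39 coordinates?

Diagonal = √39 · 8.8 ≈ 54.956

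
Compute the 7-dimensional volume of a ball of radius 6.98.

V_7(6.98) = π^(7/2) · (6.98)^7 / Γ(7/2 + 1) ≈ 3.81389e+06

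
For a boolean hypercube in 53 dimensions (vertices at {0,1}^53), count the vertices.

The 53-cube has 2^53 = 9007199254740992 vertices.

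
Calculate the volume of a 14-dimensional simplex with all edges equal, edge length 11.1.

V_14 = √(15) · 11.1^14 / (14! · 2^(14/2)) ≈ 149.606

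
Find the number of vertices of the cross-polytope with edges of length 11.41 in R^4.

An n-cross-polytope has 2^(k+1)·C(n,k+1) k-faces. Here 2^1·C(4,1) = 2·4 = 8.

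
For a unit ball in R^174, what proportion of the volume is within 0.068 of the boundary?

Shell fraction = 1 - (1-0.068)^174 ≈ 0.9999952316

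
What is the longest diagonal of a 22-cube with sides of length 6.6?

The space diagonal of an n-cube of side s is s√n. Here 6.6·√22 ≈ 30.9567.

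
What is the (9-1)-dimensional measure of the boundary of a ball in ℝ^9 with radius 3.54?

S = n·V_n(r)/r = 9·V_9(3.54)/3.54 (volume-to-surface relation), giving 732127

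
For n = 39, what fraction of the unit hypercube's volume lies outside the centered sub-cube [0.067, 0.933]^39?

The inner cube has side 1-2·0.067 = 0.866 and volume (0.866)^39 ≈ 0.003658, so the shell holds 0.996342 of the volume.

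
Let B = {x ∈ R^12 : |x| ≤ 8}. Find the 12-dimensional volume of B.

V = 4294967296·π^6/45 ≈ 9.17586e+10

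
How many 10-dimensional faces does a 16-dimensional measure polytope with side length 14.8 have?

Choose 10 of 16 axes to span the face (C(16,10) = 8008 ways), then fix each of the remaining 6 coordinates at one of its two extreme values (2^6 = 64 ways): 8008·64 = 512512.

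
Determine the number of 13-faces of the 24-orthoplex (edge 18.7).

f_13(24-orthoplex) = 2^14 · (24 choose 14) = 32133218304.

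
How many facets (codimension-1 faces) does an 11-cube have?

Choose 10 of 11 axes to span the face (C(11,10) = 11 ways), then fix each of the remaining 1 coordinate at one of its two extreme values (2^1 = 2 ways): 11·2 = 22.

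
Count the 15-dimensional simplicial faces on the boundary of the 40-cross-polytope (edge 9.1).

An n-cross-polytope has 2^(k+1)·C(n,k+1) k-faces. Here 2^16·C(40,16) = 65536·62852101650 = 4119075333734400.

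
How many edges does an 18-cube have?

Number of 1-faces = C(18,1)·2^(18-1) = 18·131072 = 2359296.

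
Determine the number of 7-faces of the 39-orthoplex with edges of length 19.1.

f_7(39-orthoplex) = 2^8 · (39 choose 8) = 15750079488.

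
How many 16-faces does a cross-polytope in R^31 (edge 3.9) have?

An n-cross-polytope has 2^(k+1)·C(n,k+1) k-faces. Here 2^17·C(31,17) = 131072·265182525 = 34758003916800.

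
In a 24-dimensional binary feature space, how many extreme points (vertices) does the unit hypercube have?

The 24-cube has 2^24 = 16777216 vertices.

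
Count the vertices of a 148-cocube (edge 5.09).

An n-cross-polytope has 2n vertices; here n = 148, giving 296.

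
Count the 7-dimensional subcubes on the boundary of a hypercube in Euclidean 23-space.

Choose 7 of 23 axes to span the face (C(23,7) = 245157 ways), then fix each of the remaining 16 coordinates at one of its two extreme values (2^16 = 65536 ways): 245157·65536 = 16066609152.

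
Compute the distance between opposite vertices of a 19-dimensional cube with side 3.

Diagonal = √19 · 3 ≈ 13.0767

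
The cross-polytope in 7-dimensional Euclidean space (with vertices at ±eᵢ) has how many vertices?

The 7-dimensional cross-polytope has 2n = 2·7 = 14 vertices.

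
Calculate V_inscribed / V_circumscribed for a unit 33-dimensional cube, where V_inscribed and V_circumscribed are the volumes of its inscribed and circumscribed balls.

V_in/V_out = n^(-n/2) = 33^(-33/2) ≈ 8.80076e-26.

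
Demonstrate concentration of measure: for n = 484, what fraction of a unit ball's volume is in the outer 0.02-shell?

1 - (1-0.02)^484 ≈ 0.999943 ≈ 99.9943%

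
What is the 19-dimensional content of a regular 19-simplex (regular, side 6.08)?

Volume = 6.08^19 · √(20/2^19) / 19! ≈ 3.97927e-05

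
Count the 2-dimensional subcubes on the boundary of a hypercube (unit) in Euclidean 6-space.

Choose 2 of 6 axes to span the face (C(6,2) = 15 ways), then fix each of the remaining 4 coordinates at one of its two extreme values (2^4 = 16 ways): 15·16 = 240.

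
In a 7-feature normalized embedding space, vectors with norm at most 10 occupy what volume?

Volume = π^{7/2}·(10)^7/Γ(9/2) = 32000000·π^3/21 ≈ 4.72477e+07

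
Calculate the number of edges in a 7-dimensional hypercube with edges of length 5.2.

The 7-cube has n·2^(n-1) = 7·2^6 = 7·64 = 448 edges.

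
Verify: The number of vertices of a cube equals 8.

True. The 3-cube has 2^3 = 8 vertices.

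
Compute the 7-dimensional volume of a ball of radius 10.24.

V_7(10.24) = π^(7/2) · (10.24)^7 / Γ(7/2 + 1) ≈ 5.57802e+07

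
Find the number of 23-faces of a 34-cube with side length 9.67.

f_23(34-cube) = (34 choose 23) · 2^11 = 585928212480.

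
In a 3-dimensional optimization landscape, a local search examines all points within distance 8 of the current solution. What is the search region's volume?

V_3(8) = π^(3/2) · (8)^3 / Γ(3/2 + 1) = 2048·π/3 ≈ 2144.66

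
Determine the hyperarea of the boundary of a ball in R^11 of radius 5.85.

S_11(5.85) = 2·π^(11/2)·(5.85)^10 / Γ(11/2) ≈ 9.72873e+08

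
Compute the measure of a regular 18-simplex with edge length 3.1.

V_18 = √(19) · 3.1^18 / (18! · 2^(18/2)) ≈ 9.29558e-10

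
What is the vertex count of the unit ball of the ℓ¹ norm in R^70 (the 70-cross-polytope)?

An n-cross-polytope has 2n vertices; here n = 70, giving 140.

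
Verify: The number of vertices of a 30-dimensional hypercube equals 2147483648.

False. The 30-cube has 2^30 = 1073741824 vertices.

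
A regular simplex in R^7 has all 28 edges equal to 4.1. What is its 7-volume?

V_7 = √(8) · 4.1^7 / (7! · 2^(7/2)) ≈ 0.966043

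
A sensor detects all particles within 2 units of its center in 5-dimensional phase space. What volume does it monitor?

The n-ball volume is π^(n/2)·r^n/Γ(n/2+1). With n=5, r=2: V = 256·π^2/15 ≈ 168.441.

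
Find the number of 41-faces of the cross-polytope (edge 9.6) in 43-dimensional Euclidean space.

f_41(43-orthoplex) = 2^42 · (43 choose 42) = 189115999977472.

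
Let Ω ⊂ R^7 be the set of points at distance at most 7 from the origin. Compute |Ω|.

V = 1882384·π^3/15 ≈ 3.89105e+06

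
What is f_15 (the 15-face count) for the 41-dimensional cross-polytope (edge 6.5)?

Number of 15-faces = 2^(15+1) · C(41,15+1) = 65536 · 103077446706 = 6755283547324416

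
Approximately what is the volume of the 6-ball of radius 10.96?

Volume = π^{6/2}·(10.96)^6/Γ(4) ≈ 8.95698e+06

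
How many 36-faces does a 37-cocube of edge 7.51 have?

An n-cross-polytope has 2^(k+1)·C(n,k+1) k-faces. Here 2^37·C(37,37) = 137438953472·1 = 137438953472.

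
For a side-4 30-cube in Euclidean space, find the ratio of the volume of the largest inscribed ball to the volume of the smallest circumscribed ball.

The radii are 4/2 and 4√30/2, so the volume ratio is (1/√30)^30 = 30^{-30/2} ≈ 6.96917e-23.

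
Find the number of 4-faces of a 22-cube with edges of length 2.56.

f_4(22-cube) = (22 choose 4) · 2^18 = 1917583360.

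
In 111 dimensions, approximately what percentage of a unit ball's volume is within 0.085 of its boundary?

1 - (1-0.085)^111 ≈ 0.999948 ≈ 99.9948%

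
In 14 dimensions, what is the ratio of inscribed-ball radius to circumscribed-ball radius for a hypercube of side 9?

Ratio = (s/2)/(s√14/2) = 14^(-1/2) ≈ 0.267261.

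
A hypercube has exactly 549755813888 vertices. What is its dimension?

2^n = 549755813888 ⇒ n = log_2(549755813888) = 39.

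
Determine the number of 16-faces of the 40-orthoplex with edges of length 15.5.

Each 16-face is the convex hull of 17 vertices, one chosen as ±e_i from each of 17 distinct axes: 2^17·C(40,17) = 11630330354073600.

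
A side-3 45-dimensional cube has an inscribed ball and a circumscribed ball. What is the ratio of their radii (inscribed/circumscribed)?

r_in = 3/2 (half the side); r_out = 3√45/2 (half the diagonal). Ratio = 1/√45 ≈ 0.149071.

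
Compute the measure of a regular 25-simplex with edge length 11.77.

V = (11.77^25 / 25!) · √((25+1) / 2^25) ≈ 0.0333716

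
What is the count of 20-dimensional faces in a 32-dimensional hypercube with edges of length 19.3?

An n-cube has C(n,k)·2^(n-k) k-faces. Here C(32,20)·2^12 = 225792840·4096 = 924847472640.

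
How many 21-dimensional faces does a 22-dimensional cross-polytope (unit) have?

Number of 21-faces = 2^(21+1) · C(22,21+1) = 4194304 · 1 = 4194304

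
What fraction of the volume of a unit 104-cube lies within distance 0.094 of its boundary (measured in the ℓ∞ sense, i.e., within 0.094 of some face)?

The inner cube has side 1-2·0.094 = 0.812 and volume (0.812)^104 ≈ 3.925e-10, so the shell holds 1 - 3.925e-10 of the volume.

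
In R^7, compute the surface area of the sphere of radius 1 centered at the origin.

|∂B_7(1)| = 16·π^3/15 ≈ 33.0734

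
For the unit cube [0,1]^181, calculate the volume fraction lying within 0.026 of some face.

Shell fraction = 1 - (1-0.052)^181 ≈ 0.999937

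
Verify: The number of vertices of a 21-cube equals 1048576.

False. The 21-cube has 2^21 = 2097152 vertices.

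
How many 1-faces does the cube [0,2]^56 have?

Each of the 2^56 = 72057594037927936 vertices has degree 56; total edges = 56·2^56/2 = 2017612633061982208.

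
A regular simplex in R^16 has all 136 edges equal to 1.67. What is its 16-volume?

For a regular n-simplex with edge a, V = (a^n / n!)·√((n+1)/2^n). With a=1.67, n=16: V ≈ 2.81727e-12.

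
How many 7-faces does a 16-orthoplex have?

Each 7-face is the convex hull of 8 vertices, one chosen as ±e_i from each of 8 distinct axes: 2^8·C(16,8) = 3294720.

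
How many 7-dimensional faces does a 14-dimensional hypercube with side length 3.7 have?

Number of 7-faces = C(14,7) · 2^(14-7) = 3432 · 128 = 439296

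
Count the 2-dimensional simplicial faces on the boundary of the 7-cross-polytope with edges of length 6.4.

Number of 2-faces = 2^(2+1) · C(7,2+1) = 8 · 35 = 280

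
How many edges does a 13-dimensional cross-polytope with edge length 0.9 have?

Each 1-face is the convex hull of 2 vertices, one chosen as ±e_i from each of 2 distinct axes: 2^2·C(13,2) = 312.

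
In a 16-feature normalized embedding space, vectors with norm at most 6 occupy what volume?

V_16(6) = π^(16/2) · (6)^16 / Γ(16/2 + 1) = 2448880128·π^8/35 ≈ 6.63894e+11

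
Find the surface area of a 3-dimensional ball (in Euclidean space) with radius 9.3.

|∂B_3(9.3)| = 4πr² = 4π·(9.3)² ≈ 1086.87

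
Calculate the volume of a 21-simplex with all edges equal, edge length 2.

For a regular n-simplex with edge a, V = (a^n / n!)·√((n+1)/2^n). With a=2, n=21: V ≈ 1.32948e-16.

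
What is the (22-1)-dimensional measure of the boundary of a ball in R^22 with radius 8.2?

S_22(8.2) = 2·π^(22/2)·(8.2)^21 / Γ(22/2) ≈ 2.51192e+18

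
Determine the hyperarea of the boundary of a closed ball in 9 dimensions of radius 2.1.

S = n·V_n(r)/r = 9·V_9(2.1)/2.1 (volume-to-surface relation), giving 11228.3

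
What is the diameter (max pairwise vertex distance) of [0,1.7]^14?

d = √(1.7² + 1.7² + ... + 1.7²) [14 terms] = √(14·1.7²) = 1.7√14 ≈ 6.36082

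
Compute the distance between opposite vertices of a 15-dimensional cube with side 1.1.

||(1.1,1.1,...,1.1)|| = √(15)·1.1 ≈ 4.26028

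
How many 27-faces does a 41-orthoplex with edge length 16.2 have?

Each 27-face is the convex hull of 28 vertices, one chosen as ±e_i from each of 28 distinct axes: 2^28·C(41,28) = 4729853232451420160.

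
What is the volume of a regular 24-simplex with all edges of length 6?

Volume = 6^24 · √(25/2^24) / 24! ≈ 9.32254e-09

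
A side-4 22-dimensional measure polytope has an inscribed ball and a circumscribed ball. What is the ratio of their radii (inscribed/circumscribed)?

r_in / r_out = (4/2) / (4√22/2) = 1/√22 ≈ 0.213201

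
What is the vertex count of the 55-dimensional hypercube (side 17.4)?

Number of vertices = 2^55 = 36028797018963968.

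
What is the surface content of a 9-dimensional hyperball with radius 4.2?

The surface area of an n-ball is 2π^(n/2) r^(n-1) / Γ(n/2). For n=9, r=4.2: 2.87445e+06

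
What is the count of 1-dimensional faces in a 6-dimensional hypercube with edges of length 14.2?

Number of 1-faces = C(6,1) · 2^(6-1) = 6 · 32 = 192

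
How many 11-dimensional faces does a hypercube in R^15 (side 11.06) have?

Choose 11 of 15 axes to span the face (C(15,11) = 1365 ways), then fix each of the remaining 4 coordinates at one of its two extreme values (2^4 = 16 ways): 1365·16 = 21840.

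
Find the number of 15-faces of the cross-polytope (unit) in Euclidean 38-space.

Number of 15-faces = 2^(15+1) · C(38,15+1) = 65536 · 22239974430 = 1457518964244480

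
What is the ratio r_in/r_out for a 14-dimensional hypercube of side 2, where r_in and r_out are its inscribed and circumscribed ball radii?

r_in = 2/2 (half the side); r_out = 2√14/2 (half the diagonal). Ratio = 1/√14 ≈ 0.267261.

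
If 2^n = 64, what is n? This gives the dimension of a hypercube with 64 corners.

2^n = 64 ⇒ n = log_2(64) = 6.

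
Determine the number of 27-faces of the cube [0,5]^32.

An n-cube has C(n,k)·2^(n-k) k-faces. Here C(32,27)·2^5 = 201376·32 = 6444032.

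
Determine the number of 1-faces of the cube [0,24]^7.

f_1(7-cube) = (7 choose 1) · 2^6 = 448.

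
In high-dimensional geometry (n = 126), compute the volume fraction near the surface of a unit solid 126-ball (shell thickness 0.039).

1 - (1-0.039)^126 ≈ 0.993345 ≈ 99.33%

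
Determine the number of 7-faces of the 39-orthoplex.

f_7(39-orthoplex) = 2^8 · (39 choose 8) = 15750079488.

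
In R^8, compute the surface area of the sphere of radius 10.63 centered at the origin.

The surface area of an n-ball is 2π^(n/2) r^(n-1) / Γ(n/2). For n=8, r=10.63: 4.97979e+08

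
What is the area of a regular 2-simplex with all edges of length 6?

Area = (√3/4) · 6² = 15.5885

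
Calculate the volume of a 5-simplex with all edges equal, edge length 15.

V = (15^5 / 5!) · √((5+1) / 2^5) ≈ 2740.16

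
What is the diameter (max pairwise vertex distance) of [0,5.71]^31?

The space diagonal of an n-cube of side s is s√n. Here 5.71·√31 ≈ 31.7919.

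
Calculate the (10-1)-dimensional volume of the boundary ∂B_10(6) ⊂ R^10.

S = n·V_n(r)/r = 10·V_10(6)/6 (volume-to-surface relation), giving 839808·π^5 ≈ 2.56998e+08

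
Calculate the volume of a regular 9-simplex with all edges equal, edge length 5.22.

Volume = 5.22^9 · √(10/2^9) / 9! ≈ 1.10825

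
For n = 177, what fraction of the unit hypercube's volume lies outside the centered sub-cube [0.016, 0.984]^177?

Shell fraction = 1 - (1-0.032)^177 ≈ 0.996838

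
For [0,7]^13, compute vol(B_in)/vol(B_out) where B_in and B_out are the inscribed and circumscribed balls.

The radii are 7/2 and 7√13/2, so the volume ratio is (1/√13)^13 = 13^{-13/2} ≈ 5.74603e-08.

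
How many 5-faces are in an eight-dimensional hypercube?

f_5(8-cube) = (8 choose 5) · 2^3 = 448.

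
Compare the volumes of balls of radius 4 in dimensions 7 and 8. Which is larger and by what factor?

V_7(4) ≈ 77410.6, V_8(4) ≈ 265992. The 8-ball is larger by a factor of 3.436.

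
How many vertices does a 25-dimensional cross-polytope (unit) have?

An n-cross-polytope has 2n vertices; here n = 25, giving 50.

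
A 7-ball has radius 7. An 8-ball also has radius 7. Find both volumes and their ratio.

V_7(7) ≈ 3.89105e+06. V_8(7) ≈ 2.33977e+07. Ratio V_7/V_8 ≈ 0.1663.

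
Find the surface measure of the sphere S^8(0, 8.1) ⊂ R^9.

S = n·V_n(r)/r = 9·V_9(8.1)/8.1 (volume-to-surface relation), giving 5.50098e+08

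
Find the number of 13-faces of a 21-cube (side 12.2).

f_13(21-cube) = (21 choose 13) · 2^8 = 52093440.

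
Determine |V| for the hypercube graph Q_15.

The 15-cube has 2^15 = 32768 vertices.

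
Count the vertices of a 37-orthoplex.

The 37-dimensional cross-polytope has 2n = 2·37 = 74 vertices.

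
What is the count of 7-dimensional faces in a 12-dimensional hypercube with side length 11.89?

An n-cube has C(n,k)·2^(n-k) k-faces. Here C(12,7)·2^5 = 792·32 = 25344.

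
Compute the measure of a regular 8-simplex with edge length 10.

For a regular n-simplex with edge a, V = (a^n / n!)·√((n+1)/2^n). With a=10, n=8: V ≈ 465.03.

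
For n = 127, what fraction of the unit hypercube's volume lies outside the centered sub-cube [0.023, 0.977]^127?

1 - (1 - 2·0.023)^127 = 1 - 0.954^127 ≈ 0.997473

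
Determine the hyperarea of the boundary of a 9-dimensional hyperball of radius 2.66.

S = n·V_n(r)/r = 9·V_9(2.66)/2.66 (volume-to-surface relation), giving 74406.9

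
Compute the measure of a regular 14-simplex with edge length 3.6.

Volume = 3.6^14 · √(15/2^14) / 14! ≈ 2.13139e-05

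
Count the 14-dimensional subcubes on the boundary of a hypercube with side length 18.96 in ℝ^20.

An n-cube has C(n,k)·2^(n-k) k-faces. Here C(20,14)·2^6 = 38760·64 = 2480640.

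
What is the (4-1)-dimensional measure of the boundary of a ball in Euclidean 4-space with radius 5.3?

S = n·V_n(r)/r = 4·V_4(5.3)/5.3 (volume-to-surface relation), giving 2938.71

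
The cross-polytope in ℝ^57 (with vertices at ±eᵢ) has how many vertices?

An n-cross-polytope has 2n vertices; here n = 57, giving 114.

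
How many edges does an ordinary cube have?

Each of the 2^3 = 8 vertices has degree 3; total edges = 3·2^3/2 = 12.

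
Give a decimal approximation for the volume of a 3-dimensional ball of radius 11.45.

The n-ball volume is π^(n/2)·r^n/Γ(n/2+1). With n=3, r=11.45: V ≈ 6287.89.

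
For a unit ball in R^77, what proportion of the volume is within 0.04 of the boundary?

V(inner)/V(outer) = ((1-0.04)/1)^77 ≈ 0.04314, so the shell fraction is 0.95686.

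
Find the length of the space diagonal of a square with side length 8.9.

Diagonal = √2 · 8.9 ≈ 12.5865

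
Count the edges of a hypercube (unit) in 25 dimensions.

An n-cube has n·2^(n-1) edges. With n = 25: 25·16777216 = 419430400.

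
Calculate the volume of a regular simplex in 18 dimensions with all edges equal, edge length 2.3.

Volume = 2.3^18 · √(19/2^18) / 18! ≈ 4.31387e-12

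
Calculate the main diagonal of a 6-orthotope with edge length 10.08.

Diagonal = √6 · 10.08 ≈ 24.6909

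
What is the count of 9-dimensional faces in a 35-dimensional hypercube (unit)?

An n-cube has C(n,k)·2^(n-k) k-faces. Here C(35,9)·2^26 = 70607460·67108864 = 4738386430525440.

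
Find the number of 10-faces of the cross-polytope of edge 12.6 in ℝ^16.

An n-cross-polytope has 2^(k+1)·C(n,k+1) k-faces. Here 2^11·C(16,11) = 2048·4368 = 8945664.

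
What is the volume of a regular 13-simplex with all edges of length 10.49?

V_13 = √(14) · 10.49^13 / (13! · 2^(13/2)) ≈ 123.643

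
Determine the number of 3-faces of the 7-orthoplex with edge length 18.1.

f_3(7-orthoplex) = 2^4 · (7 choose 4) = 560.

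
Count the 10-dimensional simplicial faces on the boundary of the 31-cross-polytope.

Number of 10-faces = 2^(10+1) · C(31,10+1) = 2048 · 84672315 = 173408901120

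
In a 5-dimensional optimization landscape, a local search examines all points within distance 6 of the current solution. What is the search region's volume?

V_5(6) = π^(5/2) · (6)^5 / Γ(5/2 + 1) = 20736·π^2/5 ≈ 40931.2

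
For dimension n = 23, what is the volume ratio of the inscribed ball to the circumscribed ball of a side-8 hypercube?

The radii are 8/2 and 8√23/2, so the volume ratio is (1/√23)^23 = 23^{-23/2} ≈ 2.18842e-16.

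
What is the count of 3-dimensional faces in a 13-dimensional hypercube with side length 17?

Choose 3 of 13 axes to span the face (C(13,3) = 286 ways), then fix each of the remaining 10 coordinates at one of its two extreme values (2^10 = 1024 ways): 286·1024 = 292864.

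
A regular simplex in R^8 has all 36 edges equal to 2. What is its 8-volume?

For a regular n-simplex with edge a, V = (a^n / n!)·√((n+1)/2^n). With a=2, n=8: V ≈ 0.00119048.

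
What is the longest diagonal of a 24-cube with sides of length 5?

d = √(5² + 5² + ... + 5²) [24 terms] = √(24·5²) = 5√24 ≈ 24.4949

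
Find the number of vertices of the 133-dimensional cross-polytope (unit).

An n-cross-polytope has 2n vertices; here n = 133, giving 266.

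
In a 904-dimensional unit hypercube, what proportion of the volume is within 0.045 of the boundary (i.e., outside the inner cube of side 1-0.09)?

The inner cube has side 1-2·0.045 = 0.91 and volume (0.91)^904 ≈ 9.406e-38, so the shell holds 1 - 9.406e-38 of the volume.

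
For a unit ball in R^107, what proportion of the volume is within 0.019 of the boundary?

Shell fraction = 1 - (1-0.019)^107 ≈ 0.871594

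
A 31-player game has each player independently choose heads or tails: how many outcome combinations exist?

An n-cube has 2^n vertices; for n = 31 that is 2^31 = 2147483648.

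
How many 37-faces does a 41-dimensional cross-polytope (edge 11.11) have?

f_37(41-orthoplex) = 2^38 · (41 choose 38) = 2930198488023040.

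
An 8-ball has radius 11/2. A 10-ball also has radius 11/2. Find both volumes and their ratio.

V_8(5.5) ≈ 3.39852e+06. V_10(5.5) ≈ 6.45944e+07. Ratio V_8/V_10 ≈ 0.05261.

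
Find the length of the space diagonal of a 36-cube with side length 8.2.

d = √(8.2² + 8.2² + ... + 8.2²) [36 terms] = √(36·8.2²) = 8.2√36 = 49.2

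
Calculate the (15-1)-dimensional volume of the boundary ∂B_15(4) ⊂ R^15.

S_15(4) = 2·π^(15/2)·(4)^14 / Γ(15/2) = 68719476736·π^7/135135 ≈ 1.53589e+09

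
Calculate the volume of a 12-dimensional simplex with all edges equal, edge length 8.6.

V_12 = √(13) · 8.6^12 / (12! · 2^(12/2)) ≈ 19.2502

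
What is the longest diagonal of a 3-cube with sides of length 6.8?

d = √(6.8² + 6.8² + ... + 6.8²) [3 terms] = √(3·6.8²) = 6.8√3 ≈ 11.7779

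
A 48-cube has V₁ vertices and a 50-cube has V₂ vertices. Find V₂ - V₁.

V₁ = 2^48 = 281474976710656. V₂ = 2^50 = 1125899906842624. V₂ - V₁ = 844424930131968.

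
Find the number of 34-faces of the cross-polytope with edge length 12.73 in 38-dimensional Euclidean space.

Each 34-face is the convex hull of 35 vertices, one chosen as ±e_i from each of 35 distinct axes: 2^35·C(38,35) = 289858752872448.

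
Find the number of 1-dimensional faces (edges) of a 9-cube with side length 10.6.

An n-cube has n·2^(n-1) edges. With n = 9: 9·256 = 2304.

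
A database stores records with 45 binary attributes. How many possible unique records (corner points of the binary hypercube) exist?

The 45-cube has 2^45 = 35184372088832 vertices.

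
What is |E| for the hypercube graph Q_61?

Each of the 2^61 = 2305843009213693952 vertices has degree 61; total edges = 61·2^61/2 = 70328211781017665536.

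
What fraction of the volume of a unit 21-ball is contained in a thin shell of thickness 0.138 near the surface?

Shell fraction = 1 - (1-0.138)^21 ≈ 0.955777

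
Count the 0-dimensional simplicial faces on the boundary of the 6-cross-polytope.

Each 0-face is the convex hull of 1 vertex, one chosen as ±e_i from each of 1 distinct axis: 2^1·C(6,1) = 12.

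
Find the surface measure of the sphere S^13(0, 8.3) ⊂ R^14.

The surface area of an n-ball is 2π^(n/2) r^(n-1) / Γ(n/2). For n=14, r=8.3: 7.44324e+12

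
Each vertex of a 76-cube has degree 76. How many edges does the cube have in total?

Each of the 2^76 = 75557863725914323419136 vertices has degree 76; total edges = 76·2^76/2 = 2871198821584744289927168.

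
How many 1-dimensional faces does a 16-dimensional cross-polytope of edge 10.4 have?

Each 1-face is the convex hull of 2 vertices, one chosen as ±e_i from each of 2 distinct axes: 2^2·C(16,2) = 480.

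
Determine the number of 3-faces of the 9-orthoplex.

Number of 3-faces = 2^(3+1) · C(9,3+1) = 16 · 126 = 2016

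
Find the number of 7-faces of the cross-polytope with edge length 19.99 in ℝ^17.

Number of 7-faces = 2^(7+1) · C(17,7+1) = 256 · 24310 = 6223360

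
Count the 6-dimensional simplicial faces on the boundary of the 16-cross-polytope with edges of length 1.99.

Number of 6-faces = 2^(6+1) · C(16,6+1) = 128 · 11440 = 1464320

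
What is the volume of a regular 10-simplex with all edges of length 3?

Volume = 3^10 · √(11/2^10) / 10! ≈ 0.00168654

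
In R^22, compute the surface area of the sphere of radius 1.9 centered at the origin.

The surface area of an n-ball is 2π^(n/2) r^(n-1) / Γ(n/2). For n=22, r=1.9: 115809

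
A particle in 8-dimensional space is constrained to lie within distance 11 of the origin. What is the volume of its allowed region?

V_8(11) = π^(8/2) · (11)^8 / Γ(8/2 + 1) = 214358881·π^4/24 ≈ 8.70021e+08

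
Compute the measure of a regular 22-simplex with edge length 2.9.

V_22 = √(23) · 2.9^22 / (22! · 2^(22/2)) ≈ 3.10115e-14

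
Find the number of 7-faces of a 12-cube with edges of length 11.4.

Choose 7 of 12 axes to span the face (C(12,7) = 792 ways), then fix each of the remaining 5 coordinates at one of its two extreme values (2^5 = 32 ways): 792·32 = 25344.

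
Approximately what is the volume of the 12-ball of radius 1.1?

V_12(1.1) = π^(12/2) · (1.1)^12 / Γ(12/2 + 1) ≈ 4.19063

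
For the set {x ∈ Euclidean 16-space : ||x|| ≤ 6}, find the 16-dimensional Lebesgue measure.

Volume = π^{16/2}·(6)^16/Γ(9) = 2448880128·π^8/35 ≈ 6.63894e+11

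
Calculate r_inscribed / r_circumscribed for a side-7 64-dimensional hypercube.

For an n-cube of any side s, the inradius is s/2 and the circumradius is s√n/2, so the ratio is 1/√64 ≈ 0.125.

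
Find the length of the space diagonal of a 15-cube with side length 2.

The space diagonal of an n-cube of side s is s√n. Here 2·√15 ≈ 7.74597.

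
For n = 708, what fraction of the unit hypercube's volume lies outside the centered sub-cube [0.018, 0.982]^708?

Shell fraction = 1 - (1-0.036)^708 ≈ 1 - 5.328e-12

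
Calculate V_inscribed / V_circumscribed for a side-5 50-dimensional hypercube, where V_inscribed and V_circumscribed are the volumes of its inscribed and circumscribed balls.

The radii are 5/2 and 5√50/2, so the volume ratio is (1/√50)^50 = 50^{-50/2} ≈ 3.35544e-43.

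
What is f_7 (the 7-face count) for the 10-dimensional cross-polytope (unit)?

An n-cross-polytope has 2^(k+1)·C(n,k+1) k-faces. Here 2^8·C(10,8) = 256·45 = 11520.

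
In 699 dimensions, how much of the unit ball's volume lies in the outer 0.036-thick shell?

V(inner)/V(outer) = ((1-0.036)/1)^699 ≈ 7.41e-12, so the shell fraction is 1 - 7.41e-12.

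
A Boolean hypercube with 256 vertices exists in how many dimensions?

The n-cube has 2^n vertices, and 256 = 2^8, so n = 8.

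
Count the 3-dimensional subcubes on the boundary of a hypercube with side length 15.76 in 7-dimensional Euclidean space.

Number of 3-faces = C(7,3) · 2^(7-3) = 35 · 16 = 560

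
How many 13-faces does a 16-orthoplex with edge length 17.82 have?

Each 13-face is the convex hull of 14 vertices, one chosen as ±e_i from each of 14 distinct axes: 2^14·C(16,14) = 1966080.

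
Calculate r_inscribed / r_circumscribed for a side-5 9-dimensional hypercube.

For an n-cube of any side s, the inradius is s/2 and the circumradius is s√n/2, so the ratio is 1/√9 ≈ 0.333333.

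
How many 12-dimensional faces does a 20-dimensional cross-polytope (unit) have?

Number of 12-faces = 2^(12+1) · C(20,12+1) = 8192 · 77520 = 635043840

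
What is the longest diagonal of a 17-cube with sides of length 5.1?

The space diagonal of an n-cube of side s is s√n. Here 5.1·√17 ≈ 21.0278.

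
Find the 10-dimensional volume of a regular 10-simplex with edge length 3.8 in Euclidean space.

V = (3.8^10 / 10!) · √((10+1) / 2^10) ≈ 0.0179316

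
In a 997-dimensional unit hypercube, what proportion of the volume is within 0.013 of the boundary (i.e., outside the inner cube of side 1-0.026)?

1 - (1 - 2·0.013)^997 = 1 - 0.974^997 ≈ 1 - 3.92e-12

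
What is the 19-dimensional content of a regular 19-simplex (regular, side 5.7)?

V_19 = √(20) · 5.7^19 / (19! · 2^(19/2)) ≈ 1.1675e-05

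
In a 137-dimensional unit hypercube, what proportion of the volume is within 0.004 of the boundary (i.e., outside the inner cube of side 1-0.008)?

The inner cube has side 1-2·0.004 = 0.992 and volume (0.992)^137 ≈ 0.3327, so the shell holds 0.667265 of the volume.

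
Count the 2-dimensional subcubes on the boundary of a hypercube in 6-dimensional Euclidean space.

f_2(6-cube) = (6 choose 2) · 2^4 = 240.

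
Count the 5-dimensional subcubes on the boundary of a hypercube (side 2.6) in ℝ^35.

Choose 5 of 35 axes to span the face (C(35,5) = 324632 ways), then fix each of the remaining 30 coordinates at one of its two extreme values (2^30 = 1073741824 ways): 324632·1073741824 = 348570955808768.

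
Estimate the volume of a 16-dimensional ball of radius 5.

The n-ball volume is π^(n/2)·r^n/Γ(n/2+1). With n=16, r=5: V = 30517578125·π^8/8064 ≈ 3.59086e+10.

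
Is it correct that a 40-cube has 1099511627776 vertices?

True. The 40-cube has 2^40 = 1099511627776 vertices.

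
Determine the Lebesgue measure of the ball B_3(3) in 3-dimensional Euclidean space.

Volume = π^{3/2}·(3)^3/Γ(5/2) = 36·π ≈ 113.097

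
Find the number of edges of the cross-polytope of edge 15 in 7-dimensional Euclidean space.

Each 1-face is the convex hull of 2 vertices, one chosen as ±e_i from each of 2 distinct axes: 2^2·C(7,2) = 84.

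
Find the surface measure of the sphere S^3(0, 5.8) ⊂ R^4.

|∂B_4(5.8)| ≈ 3851.36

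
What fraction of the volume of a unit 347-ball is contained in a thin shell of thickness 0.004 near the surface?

V(inner)/V(outer) = ((1-0.004)/1)^347 ≈ 0.2489, so the shell fraction is 0.75112.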